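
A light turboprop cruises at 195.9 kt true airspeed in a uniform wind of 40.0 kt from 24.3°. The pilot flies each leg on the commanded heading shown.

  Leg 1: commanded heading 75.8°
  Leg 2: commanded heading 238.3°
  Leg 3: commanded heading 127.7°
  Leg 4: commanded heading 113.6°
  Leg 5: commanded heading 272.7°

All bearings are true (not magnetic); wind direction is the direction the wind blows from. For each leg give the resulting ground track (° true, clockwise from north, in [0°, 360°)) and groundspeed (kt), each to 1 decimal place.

Leg 1: heading 75.8°; drift +10.4° → track 86.2°, groundspeed 173.8 kt
Leg 2: heading 238.3°; drift -5.6° → track 232.7°, groundspeed 230.2 kt
Leg 3: heading 127.7°; drift +10.7° → track 138.4°, groundspeed 208.8 kt
Leg 4: heading 113.6°; drift +11.6° → track 125.2°, groundspeed 199.5 kt
Leg 5: heading 272.7°; drift -10.0° → track 262.7°, groundspeed 213.9 kt

Leg 1: track=86.2°, groundspeed=173.8 kt
Leg 2: track=232.7°, groundspeed=230.2 kt
Leg 3: track=138.4°, groundspeed=208.8 kt
Leg 4: track=125.2°, groundspeed=199.5 kt
Leg 5: track=262.7°, groundspeed=213.9 kt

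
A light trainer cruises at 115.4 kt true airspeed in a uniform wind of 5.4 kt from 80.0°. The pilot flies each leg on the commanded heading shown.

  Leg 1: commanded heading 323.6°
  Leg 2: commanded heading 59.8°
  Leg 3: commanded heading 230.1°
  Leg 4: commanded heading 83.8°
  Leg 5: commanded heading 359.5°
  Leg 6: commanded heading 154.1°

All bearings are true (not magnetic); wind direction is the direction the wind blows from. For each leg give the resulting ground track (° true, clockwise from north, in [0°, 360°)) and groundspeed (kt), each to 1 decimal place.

Leg 1: heading 323.6°; drift -2.4° → track 321.2°, groundspeed 117.9 kt
Leg 2: heading 59.8°; drift -1.0° → track 58.8°, groundspeed 110.3 kt
Leg 3: heading 230.1°; drift +1.3° → track 231.4°, groundspeed 120.1 kt
Leg 4: heading 83.8°; drift +0.2° → track 84.0°, groundspeed 110.0 kt
Leg 5: heading 359.5°; drift -2.7° → track 356.8°, groundspeed 114.6 kt
Leg 6: heading 154.1°; drift +2.6° → track 156.7°, groundspeed 114.0 kt

Leg 1: track=321.2°, groundspeed=117.9 kt
Leg 2: track=58.8°, groundspeed=110.3 kt
Leg 3: track=231.4°, groundspeed=120.1 kt
Leg 4: track=84.0°, groundspeed=110.0 kt
Leg 5: track=356.8°, groundspeed=114.6 kt
Leg 6: track=156.7°, groundspeed=114.0 kt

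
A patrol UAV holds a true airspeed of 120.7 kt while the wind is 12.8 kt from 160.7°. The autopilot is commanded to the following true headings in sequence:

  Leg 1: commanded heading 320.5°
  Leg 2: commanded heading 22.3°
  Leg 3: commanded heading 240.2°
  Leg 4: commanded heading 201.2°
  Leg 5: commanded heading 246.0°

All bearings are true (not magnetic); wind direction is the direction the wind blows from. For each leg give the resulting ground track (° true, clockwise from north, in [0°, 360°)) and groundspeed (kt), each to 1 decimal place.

Leg 1: track=322.4°, groundspeed=132.8 kt
Leg 2: track=18.6°, groundspeed=130.5 kt
Leg 3: track=246.3°, groundspeed=119.0 kt
Leg 4: track=205.5°, groundspeed=111.3 kt
Leg 5: track=252.1°, groundspeed=120.3 kt

Leg 1: heading 320.5°; drift +1.9° → track 322.4°, groundspeed 132.8 kt
Leg 2: heading 22.3°; drift -3.7° → track 18.6°, groundspeed 130.5 kt
Leg 3: heading 240.2°; drift +6.1° → track 246.3°, groundspeed 119.0 kt
Leg 4: heading 201.2°; drift +4.3° → track 205.5°, groundspeed 111.3 kt
Leg 5: heading 246.0°; drift +6.1° → track 252.1°, groundspeed 120.3 kt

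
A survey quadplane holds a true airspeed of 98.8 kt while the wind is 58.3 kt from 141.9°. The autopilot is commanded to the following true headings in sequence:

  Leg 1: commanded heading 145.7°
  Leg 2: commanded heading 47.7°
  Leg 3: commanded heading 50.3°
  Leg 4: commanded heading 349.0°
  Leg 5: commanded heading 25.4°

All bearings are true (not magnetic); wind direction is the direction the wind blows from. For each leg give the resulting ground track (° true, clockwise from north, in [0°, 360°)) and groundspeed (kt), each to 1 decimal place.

Leg 1: heading 145.7°; drift +5.4° → track 151.1°, groundspeed 40.8 kt
Leg 2: heading 47.7°; drift -29.4° → track 18.3°, groundspeed 118.3 kt
Leg 3: heading 50.3°; drift -30.1° → track 20.2°, groundspeed 116.1 kt
Leg 4: heading 349.0°; drift -10.0° → track 339.0°, groundspeed 153.0 kt
Leg 5: heading 25.4°; drift -22.7° → track 2.7°, groundspeed 135.3 kt

Leg 1: track=151.1°, groundspeed=40.8 kt
Leg 2: track=18.3°, groundspeed=118.3 kt
Leg 3: track=20.2°, groundspeed=116.1 kt
Leg 4: track=339.0°, groundspeed=153.0 kt
Leg 5: track=2.7°, groundspeed=135.3 kt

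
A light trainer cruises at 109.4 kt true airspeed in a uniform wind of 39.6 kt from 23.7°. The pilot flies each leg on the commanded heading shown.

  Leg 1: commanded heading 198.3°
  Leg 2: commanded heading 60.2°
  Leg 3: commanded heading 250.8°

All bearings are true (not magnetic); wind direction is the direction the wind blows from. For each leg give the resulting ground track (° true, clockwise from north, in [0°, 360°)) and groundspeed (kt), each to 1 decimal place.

Leg 1: track=199.7°, groundspeed=148.9 kt
Leg 2: track=77.1°, groundspeed=81.1 kt
Leg 3: track=238.8°, groundspeed=139.4 kt

Leg 1: heading 198.3°; drift +1.4° → track 199.7°, groundspeed 148.9 kt
Leg 2: heading 60.2°; drift +16.9° → track 77.1°, groundspeed 81.1 kt
Leg 3: heading 250.8°; drift -12.0° → track 238.8°, groundspeed 139.4 kt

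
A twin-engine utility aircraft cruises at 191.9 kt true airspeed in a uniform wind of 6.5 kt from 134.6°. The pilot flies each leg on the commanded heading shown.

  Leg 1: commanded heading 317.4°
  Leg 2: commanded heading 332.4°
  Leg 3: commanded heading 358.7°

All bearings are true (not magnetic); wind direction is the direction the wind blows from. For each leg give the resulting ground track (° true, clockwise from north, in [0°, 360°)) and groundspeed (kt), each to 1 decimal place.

Leg 1: heading 317.4°; drift -0.1° → track 317.3°, groundspeed 198.4 kt
Leg 2: heading 332.4°; drift -0.6° → track 331.8°, groundspeed 198.1 kt
Leg 3: heading 358.7°; drift -1.3° → track 357.4°, groundspeed 196.6 kt

Leg 1: track=317.3°, groundspeed=198.4 kt
Leg 2: track=331.8°, groundspeed=198.1 kt
Leg 3: track=357.4°, groundspeed=196.6 kt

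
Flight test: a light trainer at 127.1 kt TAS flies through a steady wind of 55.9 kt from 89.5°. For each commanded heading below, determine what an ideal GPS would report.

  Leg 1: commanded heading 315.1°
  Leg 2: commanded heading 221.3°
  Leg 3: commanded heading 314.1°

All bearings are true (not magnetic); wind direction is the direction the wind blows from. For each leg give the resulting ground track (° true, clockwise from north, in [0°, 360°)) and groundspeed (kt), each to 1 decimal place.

Leg 1: track=301.6°, groundspeed=170.9 kt
Leg 2: track=235.5°, groundspeed=169.6 kt
Leg 3: track=300.9°, groundspeed=171.5 kt

Leg 1: heading 315.1°; drift -13.5° → track 301.6°, groundspeed 170.9 kt
Leg 2: heading 221.3°; drift +14.2° → track 235.5°, groundspeed 169.6 kt
Leg 3: heading 314.1°; drift -13.2° → track 300.9°, groundspeed 171.5 kt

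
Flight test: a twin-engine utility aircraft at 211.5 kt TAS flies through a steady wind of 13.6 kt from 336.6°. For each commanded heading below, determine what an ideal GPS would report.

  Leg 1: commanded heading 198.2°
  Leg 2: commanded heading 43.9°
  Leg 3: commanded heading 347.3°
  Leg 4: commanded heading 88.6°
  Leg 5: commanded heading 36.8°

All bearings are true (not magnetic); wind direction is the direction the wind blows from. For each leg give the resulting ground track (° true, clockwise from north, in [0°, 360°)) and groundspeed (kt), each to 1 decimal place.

Leg 1: heading 198.2°; drift -2.3° → track 195.9°, groundspeed 221.9 kt
Leg 2: heading 43.9°; drift +3.5° → track 47.4°, groundspeed 206.6 kt
Leg 3: heading 347.3°; drift +0.7° → track 348.0°, groundspeed 198.2 kt
Leg 4: heading 88.6°; drift +3.3° → track 91.9°, groundspeed 217.0 kt
Leg 5: heading 36.8°; drift +3.3° → track 40.1°, groundspeed 205.1 kt

Leg 1: track=195.9°, groundspeed=221.9 kt
Leg 2: track=47.4°, groundspeed=206.6 kt
Leg 3: track=348.0°, groundspeed=198.2 kt
Leg 4: track=91.9°, groundspeed=217.0 kt
Leg 5: track=40.1°, groundspeed=205.1 kt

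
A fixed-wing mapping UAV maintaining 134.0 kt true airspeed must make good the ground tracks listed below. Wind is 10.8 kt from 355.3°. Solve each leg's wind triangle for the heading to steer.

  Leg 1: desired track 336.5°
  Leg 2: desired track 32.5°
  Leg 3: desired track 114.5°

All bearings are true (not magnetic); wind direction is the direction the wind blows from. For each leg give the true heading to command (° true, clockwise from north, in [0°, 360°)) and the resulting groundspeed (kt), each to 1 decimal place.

Leg 1: heading=338.0°, groundspeed=123.7 kt
Leg 2: heading=29.7°, groundspeed=125.2 kt
Leg 3: heading=110.5°, groundspeed=138.9 kt

Leg 1: desired track 336.5°; wind correction +1.5° → command heading 338.0°, groundspeed 123.7 kt
Leg 2: desired track 32.5°; wind correction -2.8° → command heading 29.7°, groundspeed 125.2 kt
Leg 3: desired track 114.5°; wind correction -4.0° → command heading 110.5°, groundspeed 138.9 kt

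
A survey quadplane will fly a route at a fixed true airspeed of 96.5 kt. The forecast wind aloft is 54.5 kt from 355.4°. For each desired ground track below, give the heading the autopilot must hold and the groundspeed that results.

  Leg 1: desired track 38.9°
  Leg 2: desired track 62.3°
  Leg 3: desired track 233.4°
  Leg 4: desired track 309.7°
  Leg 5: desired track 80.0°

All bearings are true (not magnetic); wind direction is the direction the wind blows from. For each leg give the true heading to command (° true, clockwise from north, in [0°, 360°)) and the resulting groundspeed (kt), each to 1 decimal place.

Leg 1: heading=16.0°, groundspeed=49.4 kt
Leg 2: heading=31.0°, groundspeed=61.1 kt
Leg 3: heading=262.0°, groundspeed=113.6 kt
Leg 4: heading=333.5°, groundspeed=50.2 kt
Leg 5: heading=45.8°, groundspeed=74.7 kt

Leg 1: desired track 38.9°; wind correction -22.9° → command heading 16.0°, groundspeed 49.4 kt
Leg 2: desired track 62.3°; wind correction -31.3° → command heading 31.0°, groundspeed 61.1 kt
Leg 3: desired track 233.4°; wind correction +28.6° → command heading 262.0°, groundspeed 113.6 kt
Leg 4: desired track 309.7°; wind correction +23.8° → command heading 333.5°, groundspeed 50.2 kt
Leg 5: desired track 80.0°; wind correction -34.2° → command heading 45.8°, groundspeed 74.7 kt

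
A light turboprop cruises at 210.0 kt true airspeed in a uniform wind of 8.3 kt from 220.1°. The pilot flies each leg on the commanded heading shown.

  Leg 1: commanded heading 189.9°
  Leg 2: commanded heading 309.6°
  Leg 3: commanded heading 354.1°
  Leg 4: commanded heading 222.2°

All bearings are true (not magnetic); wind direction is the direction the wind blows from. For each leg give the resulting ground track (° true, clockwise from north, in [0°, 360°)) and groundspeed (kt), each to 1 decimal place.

Leg 1: heading 189.9°; drift -1.2° → track 188.7°, groundspeed 202.9 kt
Leg 2: heading 309.6°; drift +2.3° → track 311.9°, groundspeed 210.1 kt
Leg 3: heading 354.1°; drift +1.6° → track 355.7°, groundspeed 215.8 kt
Leg 4: heading 222.2°; drift +0.1° → track 222.3°, groundspeed 201.7 kt

Leg 1: track=188.7°, groundspeed=202.9 kt
Leg 2: track=311.9°, groundspeed=210.1 kt
Leg 3: track=355.7°, groundspeed=215.8 kt
Leg 4: track=222.3°, groundspeed=201.7 kt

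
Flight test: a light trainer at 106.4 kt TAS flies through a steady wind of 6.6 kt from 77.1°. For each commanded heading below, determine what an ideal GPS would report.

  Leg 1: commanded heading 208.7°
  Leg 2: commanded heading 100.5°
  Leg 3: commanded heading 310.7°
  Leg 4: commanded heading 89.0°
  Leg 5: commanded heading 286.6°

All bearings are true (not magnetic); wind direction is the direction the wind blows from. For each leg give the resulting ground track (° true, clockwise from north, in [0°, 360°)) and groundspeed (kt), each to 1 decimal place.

Leg 1: heading 208.7°; drift +2.6° → track 211.3°, groundspeed 110.9 kt
Leg 2: heading 100.5°; drift +1.5° → track 102.0°, groundspeed 100.4 kt
Leg 3: heading 310.7°; drift -2.8° → track 307.9°, groundspeed 110.4 kt
Leg 4: heading 89.0°; drift +0.8° → track 89.8°, groundspeed 100.0 kt
Leg 5: heading 286.6°; drift -1.7° → track 284.9°, groundspeed 112.2 kt

Leg 1: track=211.3°, groundspeed=110.9 kt
Leg 2: track=102.0°, groundspeed=100.4 kt
Leg 3: track=307.9°, groundspeed=110.4 kt
Leg 4: track=89.8°, groundspeed=100.0 kt
Leg 5: track=284.9°, groundspeed=112.2 kt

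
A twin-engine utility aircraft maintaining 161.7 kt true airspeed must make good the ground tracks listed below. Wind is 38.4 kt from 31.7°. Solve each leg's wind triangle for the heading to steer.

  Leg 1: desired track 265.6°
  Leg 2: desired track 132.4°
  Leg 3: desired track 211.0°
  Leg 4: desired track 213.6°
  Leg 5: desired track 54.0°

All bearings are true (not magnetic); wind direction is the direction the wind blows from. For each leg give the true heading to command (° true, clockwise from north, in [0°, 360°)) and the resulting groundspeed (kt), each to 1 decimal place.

Leg 1: desired track 265.6°; wind correction +11.1° → command heading 276.7°, groundspeed 181.3 kt
Leg 2: desired track 132.4°; wind correction -13.5° → command heading 118.9°, groundspeed 164.4 kt
Leg 3: desired track 211.0°; wind correction -0.2° → command heading 210.8°, groundspeed 200.1 kt
Leg 4: desired track 213.6°; wind correction +0.5° → command heading 214.1°, groundspeed 200.1 kt
Leg 5: desired track 54.0°; wind correction -5.2° → command heading 48.8°, groundspeed 125.5 kt

Leg 1: heading=276.7°, groundspeed=181.3 kt
Leg 2: heading=118.9°, groundspeed=164.4 kt
Leg 3: heading=210.8°, groundspeed=200.1 kt
Leg 4: heading=214.1°, groundspeed=200.1 kt
Leg 5: heading=48.8°, groundspeed=125.5 kt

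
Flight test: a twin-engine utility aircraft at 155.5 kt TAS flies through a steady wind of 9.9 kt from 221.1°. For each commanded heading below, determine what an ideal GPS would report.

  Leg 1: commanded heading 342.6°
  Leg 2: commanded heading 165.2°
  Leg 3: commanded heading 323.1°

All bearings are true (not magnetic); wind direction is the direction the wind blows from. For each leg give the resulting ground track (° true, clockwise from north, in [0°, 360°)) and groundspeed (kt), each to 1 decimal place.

Leg 1: heading 342.6°; drift +3.0° → track 345.6°, groundspeed 160.9 kt
Leg 2: heading 165.2°; drift -3.1° → track 162.1°, groundspeed 150.2 kt
Leg 3: heading 323.1°; drift +3.5° → track 326.6°, groundspeed 157.9 kt

Leg 1: track=345.6°, groundspeed=160.9 kt
Leg 2: track=162.1°, groundspeed=150.2 kt
Leg 3: track=326.6°, groundspeed=157.9 kt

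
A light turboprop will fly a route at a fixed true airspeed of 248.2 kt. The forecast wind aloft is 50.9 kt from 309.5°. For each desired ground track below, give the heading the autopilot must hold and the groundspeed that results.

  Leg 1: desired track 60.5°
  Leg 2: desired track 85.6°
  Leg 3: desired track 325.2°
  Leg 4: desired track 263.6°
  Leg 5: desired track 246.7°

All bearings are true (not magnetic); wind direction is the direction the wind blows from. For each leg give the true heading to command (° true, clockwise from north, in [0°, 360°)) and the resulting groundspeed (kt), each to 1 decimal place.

Leg 1: desired track 60.5°; wind correction -11.0° → command heading 49.5°, groundspeed 261.8 kt
Leg 2: desired track 85.6°; wind correction -8.2° → command heading 77.4°, groundspeed 282.4 kt
Leg 3: desired track 325.2°; wind correction -3.2° → command heading 322.0°, groundspeed 198.8 kt
Leg 4: desired track 263.6°; wind correction +8.5° → command heading 272.1°, groundspeed 210.1 kt
Leg 5: desired track 246.7°; wind correction +10.5° → command heading 257.2°, groundspeed 220.8 kt

Leg 1: heading=49.5°, groundspeed=261.8 kt
Leg 2: heading=77.4°, groundspeed=282.4 kt
Leg 3: heading=322.0°, groundspeed=198.8 kt
Leg 4: heading=272.1°, groundspeed=210.1 kt
Leg 5: heading=257.2°, groundspeed=220.8 kt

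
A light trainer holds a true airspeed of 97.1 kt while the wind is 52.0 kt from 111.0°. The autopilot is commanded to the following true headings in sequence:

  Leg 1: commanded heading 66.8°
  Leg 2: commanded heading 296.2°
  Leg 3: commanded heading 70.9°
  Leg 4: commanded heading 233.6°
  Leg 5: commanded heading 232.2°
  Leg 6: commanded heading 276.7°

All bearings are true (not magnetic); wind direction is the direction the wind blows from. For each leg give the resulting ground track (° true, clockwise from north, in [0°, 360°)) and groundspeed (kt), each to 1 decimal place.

Leg 1: heading 66.8°; drift -31.2° → track 35.6°, groundspeed 69.9 kt
Leg 2: heading 296.2°; drift -1.8° → track 294.4°, groundspeed 149.0 kt
Leg 3: heading 70.9°; drift -30.3° → track 40.6°, groundspeed 66.4 kt
Leg 4: heading 233.6°; drift +19.3° → track 252.9°, groundspeed 132.6 kt
Leg 5: heading 232.2°; drift +19.7° → track 251.9°, groundspeed 131.8 kt
Leg 6: heading 276.7°; drift +5.0° → track 281.7°, groundspeed 148.0 kt

Leg 1: track=35.6°, groundspeed=69.9 kt
Leg 2: track=294.4°, groundspeed=149.0 kt
Leg 3: track=40.6°, groundspeed=66.4 kt
Leg 4: track=252.9°, groundspeed=132.6 kt
Leg 5: track=251.9°, groundspeed=131.8 kt
Leg 6: track=281.7°, groundspeed=148.0 kt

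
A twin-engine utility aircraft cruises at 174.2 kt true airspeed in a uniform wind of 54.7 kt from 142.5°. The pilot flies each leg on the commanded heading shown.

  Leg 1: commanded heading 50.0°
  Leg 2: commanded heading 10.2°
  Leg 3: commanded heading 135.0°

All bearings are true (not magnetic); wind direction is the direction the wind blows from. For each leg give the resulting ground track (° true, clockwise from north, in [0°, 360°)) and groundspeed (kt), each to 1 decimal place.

Leg 1: heading 50.0°; drift -17.2° → track 32.8°, groundspeed 184.8 kt
Leg 2: heading 10.2°; drift -10.9° → track 359.3°, groundspeed 214.9 kt
Leg 3: heading 135.0°; drift -3.4° → track 131.6°, groundspeed 120.2 kt

Leg 1: track=32.8°, groundspeed=184.8 kt
Leg 2: track=359.3°, groundspeed=214.9 kt
Leg 3: track=131.6°, groundspeed=120.2 kt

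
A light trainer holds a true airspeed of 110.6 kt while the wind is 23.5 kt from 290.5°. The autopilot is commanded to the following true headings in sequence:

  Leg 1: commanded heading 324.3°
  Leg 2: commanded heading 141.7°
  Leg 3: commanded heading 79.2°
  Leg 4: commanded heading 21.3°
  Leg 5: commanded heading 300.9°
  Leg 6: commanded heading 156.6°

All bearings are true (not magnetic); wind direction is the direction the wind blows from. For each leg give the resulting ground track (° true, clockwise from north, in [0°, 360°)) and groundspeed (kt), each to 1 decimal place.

Leg 1: heading 324.3°; drift +8.2° → track 332.5°, groundspeed 92.0 kt
Leg 2: heading 141.7°; drift -5.3° → track 136.4°, groundspeed 131.3 kt
Leg 3: heading 79.2°; drift +5.3° → track 84.5°, groundspeed 131.2 kt
Leg 4: heading 21.3°; drift +12.0° → track 33.3°, groundspeed 113.4 kt
Leg 5: heading 300.9°; drift +2.8° → track 303.7°, groundspeed 87.6 kt
Leg 6: heading 156.6°; drift -7.6° → track 149.0°, groundspeed 128.0 kt

Leg 1: track=332.5°, groundspeed=92.0 kt
Leg 2: track=136.4°, groundspeed=131.3 kt
Leg 3: track=84.5°, groundspeed=131.2 kt
Leg 4: track=33.3°, groundspeed=113.4 kt
Leg 5: track=303.7°, groundspeed=87.6 kt
Leg 6: track=149.0°, groundspeed=128.0 kt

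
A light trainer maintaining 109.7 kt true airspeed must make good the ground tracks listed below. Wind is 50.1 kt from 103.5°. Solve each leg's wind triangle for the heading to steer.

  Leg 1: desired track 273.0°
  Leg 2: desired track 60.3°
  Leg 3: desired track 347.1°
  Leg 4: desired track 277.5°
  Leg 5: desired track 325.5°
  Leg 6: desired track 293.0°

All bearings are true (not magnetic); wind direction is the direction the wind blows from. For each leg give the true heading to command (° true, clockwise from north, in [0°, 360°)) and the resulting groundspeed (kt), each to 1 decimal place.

Leg 1: heading=268.2°, groundspeed=158.6 kt
Leg 2: heading=78.5°, groundspeed=67.7 kt
Leg 3: heading=11.2°, groundspeed=122.4 kt
Leg 4: heading=274.8°, groundspeed=159.4 kt
Leg 5: heading=343.3°, groundspeed=141.7 kt
Leg 6: heading=297.3°, groundspeed=158.8 kt

Leg 1: desired track 273.0°; wind correction -4.8° → command heading 268.2°, groundspeed 158.6 kt
Leg 2: desired track 60.3°; wind correction +18.2° → command heading 78.5°, groundspeed 67.7 kt
Leg 3: desired track 347.1°; wind correction +24.1° → command heading 11.2°, groundspeed 122.4 kt
Leg 4: desired track 277.5°; wind correction -2.7° → command heading 274.8°, groundspeed 159.4 kt
Leg 5: desired track 325.5°; wind correction +17.8° → command heading 343.3°, groundspeed 141.7 kt
Leg 6: desired track 293.0°; wind correction +4.3° → command heading 297.3°, groundspeed 158.8 kt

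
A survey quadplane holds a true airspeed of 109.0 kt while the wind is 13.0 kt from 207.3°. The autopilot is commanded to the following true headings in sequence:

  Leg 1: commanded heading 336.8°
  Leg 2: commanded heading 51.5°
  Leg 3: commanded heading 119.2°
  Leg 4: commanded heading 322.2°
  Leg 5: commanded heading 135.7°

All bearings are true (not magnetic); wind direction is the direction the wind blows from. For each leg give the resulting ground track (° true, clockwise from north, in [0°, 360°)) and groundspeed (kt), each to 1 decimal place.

Leg 1: heading 336.8°; drift +4.9° → track 341.7°, groundspeed 117.7 kt
Leg 2: heading 51.5°; drift -2.5° → track 49.0°, groundspeed 121.0 kt
Leg 3: heading 119.2°; drift -6.8° → track 112.4°, groundspeed 109.3 kt
Leg 4: heading 322.2°; drift +5.9° → track 328.1°, groundspeed 115.1 kt
Leg 5: heading 135.7°; drift -6.7° → track 129.0°, groundspeed 105.6 kt

Leg 1: track=341.7°, groundspeed=117.7 kt
Leg 2: track=49.0°, groundspeed=121.0 kt
Leg 3: track=112.4°, groundspeed=109.3 kt
Leg 4: track=328.1°, groundspeed=115.1 kt
Leg 5: track=129.0°, groundspeed=105.6 kt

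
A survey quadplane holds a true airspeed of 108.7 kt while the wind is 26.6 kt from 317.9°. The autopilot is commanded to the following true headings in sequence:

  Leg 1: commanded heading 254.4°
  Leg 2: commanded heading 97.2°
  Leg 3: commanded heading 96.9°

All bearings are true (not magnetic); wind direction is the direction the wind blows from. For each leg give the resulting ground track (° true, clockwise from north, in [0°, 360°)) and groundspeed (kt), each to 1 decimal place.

Leg 1: track=240.6°, groundspeed=99.7 kt
Leg 2: track=104.9°, groundspeed=130.0 kt
Leg 3: track=104.6°, groundspeed=130.0 kt

Leg 1: heading 254.4°; drift -13.8° → track 240.6°, groundspeed 99.7 kt
Leg 2: heading 97.2°; drift +7.7° → track 104.9°, groundspeed 130.0 kt
Leg 3: heading 96.9°; drift +7.7° → track 104.6°, groundspeed 130.0 kt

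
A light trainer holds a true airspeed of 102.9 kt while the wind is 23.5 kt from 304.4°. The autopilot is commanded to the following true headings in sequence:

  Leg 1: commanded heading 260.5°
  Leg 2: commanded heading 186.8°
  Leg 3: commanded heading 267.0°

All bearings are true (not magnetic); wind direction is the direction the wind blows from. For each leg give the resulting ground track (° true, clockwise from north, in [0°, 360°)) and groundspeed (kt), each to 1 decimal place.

Leg 1: track=249.8°, groundspeed=87.5 kt
Leg 2: track=176.4°, groundspeed=115.7 kt
Leg 3: track=257.4°, groundspeed=85.4 kt

Leg 1: heading 260.5°; drift -10.7° → track 249.8°, groundspeed 87.5 kt
Leg 2: heading 186.8°; drift -10.4° → track 176.4°, groundspeed 115.7 kt
Leg 3: heading 267.0°; drift -9.6° → track 257.4°, groundspeed 85.4 kt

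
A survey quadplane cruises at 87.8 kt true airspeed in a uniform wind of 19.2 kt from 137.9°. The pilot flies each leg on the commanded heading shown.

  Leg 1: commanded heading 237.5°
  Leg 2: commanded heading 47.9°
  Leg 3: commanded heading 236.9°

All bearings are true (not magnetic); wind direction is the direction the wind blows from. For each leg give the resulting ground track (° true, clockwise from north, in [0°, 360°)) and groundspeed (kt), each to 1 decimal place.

Leg 1: heading 237.5°; drift +11.8° → track 249.3°, groundspeed 93.0 kt
Leg 2: heading 47.9°; drift -12.3° → track 35.6°, groundspeed 89.9 kt
Leg 3: heading 236.9°; drift +11.8° → track 248.7°, groundspeed 92.8 kt

Leg 1: track=249.3°, groundspeed=93.0 kt
Leg 2: track=35.6°, groundspeed=89.9 kt
Leg 3: track=248.7°, groundspeed=92.8 kt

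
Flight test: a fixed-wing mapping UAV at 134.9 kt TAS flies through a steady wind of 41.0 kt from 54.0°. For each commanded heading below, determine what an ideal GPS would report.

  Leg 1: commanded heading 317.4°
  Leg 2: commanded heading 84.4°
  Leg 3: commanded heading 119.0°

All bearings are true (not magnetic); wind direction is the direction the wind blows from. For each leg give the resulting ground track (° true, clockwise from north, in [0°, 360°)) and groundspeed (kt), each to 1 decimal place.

Leg 1: heading 317.4°; drift -16.3° → track 301.1°, groundspeed 145.4 kt
Leg 2: heading 84.4°; drift +11.8° → track 96.2°, groundspeed 101.7 kt
Leg 3: heading 119.0°; drift +17.5° → track 136.5°, groundspeed 123.3 kt

Leg 1: track=301.1°, groundspeed=145.4 kt
Leg 2: track=96.2°, groundspeed=101.7 kt
Leg 3: track=136.5°, groundspeed=123.3 kt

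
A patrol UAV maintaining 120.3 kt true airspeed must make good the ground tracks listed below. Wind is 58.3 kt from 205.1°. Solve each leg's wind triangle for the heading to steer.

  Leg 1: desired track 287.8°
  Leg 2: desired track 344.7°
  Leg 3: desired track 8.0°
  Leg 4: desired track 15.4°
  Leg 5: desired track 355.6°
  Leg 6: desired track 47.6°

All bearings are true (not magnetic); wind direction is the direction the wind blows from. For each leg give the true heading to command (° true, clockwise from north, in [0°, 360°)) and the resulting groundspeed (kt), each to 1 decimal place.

Leg 1: heading=259.1°, groundspeed=98.1 kt
Leg 2: heading=326.4°, groundspeed=158.6 kt
Leg 3: heading=359.8°, groundspeed=174.8 kt
Leg 4: heading=10.7°, groundspeed=177.4 kt
Leg 5: heading=341.8°, groundspeed=167.6 kt
Leg 6: heading=58.3°, groundspeed=172.1 kt

Leg 1: desired track 287.8°; wind correction -28.7° → command heading 259.1°, groundspeed 98.1 kt
Leg 2: desired track 344.7°; wind correction -18.3° → command heading 326.4°, groundspeed 158.6 kt
Leg 3: desired track 8.0°; wind correction -8.2° → command heading 359.8°, groundspeed 174.8 kt
Leg 4: desired track 15.4°; wind correction -4.7° → command heading 10.7°, groundspeed 177.4 kt
Leg 5: desired track 355.6°; wind correction -13.8° → command heading 341.8°, groundspeed 167.6 kt
Leg 6: desired track 47.6°; wind correction +10.7° → command heading 58.3°, groundspeed 172.1 kt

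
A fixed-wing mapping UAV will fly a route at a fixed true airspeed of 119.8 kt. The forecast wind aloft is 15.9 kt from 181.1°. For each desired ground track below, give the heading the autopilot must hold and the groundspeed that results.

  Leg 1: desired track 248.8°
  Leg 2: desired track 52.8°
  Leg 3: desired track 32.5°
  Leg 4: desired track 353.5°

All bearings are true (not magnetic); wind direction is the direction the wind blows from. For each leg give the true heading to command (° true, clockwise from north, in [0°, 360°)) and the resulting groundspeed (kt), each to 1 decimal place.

Leg 1: desired track 248.8°; wind correction -7.1° → command heading 241.7°, groundspeed 112.9 kt
Leg 2: desired track 52.8°; wind correction +6.0° → command heading 58.8°, groundspeed 129.0 kt
Leg 3: desired track 32.5°; wind correction +4.0° → command heading 36.5°, groundspeed 133.1 kt
Leg 4: desired track 353.5°; wind correction -1.0° → command heading 352.5°, groundspeed 135.5 kt

Leg 1: heading=241.7°, groundspeed=112.9 kt
Leg 2: heading=58.8°, groundspeed=129.0 kt
Leg 3: heading=36.5°, groundspeed=133.1 kt
Leg 4: heading=352.5°, groundspeed=135.5 kt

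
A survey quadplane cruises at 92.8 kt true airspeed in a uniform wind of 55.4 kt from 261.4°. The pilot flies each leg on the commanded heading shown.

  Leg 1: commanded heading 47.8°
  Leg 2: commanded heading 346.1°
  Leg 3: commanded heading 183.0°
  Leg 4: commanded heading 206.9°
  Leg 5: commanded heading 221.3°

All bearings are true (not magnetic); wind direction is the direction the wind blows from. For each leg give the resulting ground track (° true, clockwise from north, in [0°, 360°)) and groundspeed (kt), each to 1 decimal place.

Leg 1: heading 47.8°; drift +12.4° → track 60.2°, groundspeed 142.3 kt
Leg 2: heading 346.1°; drift +32.2° → track 18.3°, groundspeed 103.6 kt
Leg 3: heading 183.0°; drift -33.6° → track 149.4°, groundspeed 98.0 kt
Leg 4: heading 206.9°; drift -36.6° → track 170.3°, groundspeed 75.6 kt
Leg 5: heading 221.3°; drift -35.3° → track 186.0°, groundspeed 61.8 kt

Leg 1: track=60.2°, groundspeed=142.3 kt
Leg 2: track=18.3°, groundspeed=103.6 kt
Leg 3: track=149.4°, groundspeed=98.0 kt
Leg 4: track=170.3°, groundspeed=75.6 kt
Leg 5: track=186.0°, groundspeed=61.8 kt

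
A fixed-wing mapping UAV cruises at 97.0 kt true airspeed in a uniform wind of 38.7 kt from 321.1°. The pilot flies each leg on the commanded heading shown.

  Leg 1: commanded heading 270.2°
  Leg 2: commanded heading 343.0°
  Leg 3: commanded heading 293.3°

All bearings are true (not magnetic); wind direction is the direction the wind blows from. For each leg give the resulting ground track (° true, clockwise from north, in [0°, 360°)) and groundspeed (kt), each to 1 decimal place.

Leg 1: track=247.7°, groundspeed=78.6 kt
Leg 2: track=356.3°, groundspeed=62.8 kt
Leg 3: track=277.3°, groundspeed=65.3 kt

Leg 1: heading 270.2°; drift -22.5° → track 247.7°, groundspeed 78.6 kt
Leg 2: heading 343.0°; drift +13.3° → track 356.3°, groundspeed 62.8 kt
Leg 3: heading 293.3°; drift -16.0° → track 277.3°, groundspeed 65.3 kt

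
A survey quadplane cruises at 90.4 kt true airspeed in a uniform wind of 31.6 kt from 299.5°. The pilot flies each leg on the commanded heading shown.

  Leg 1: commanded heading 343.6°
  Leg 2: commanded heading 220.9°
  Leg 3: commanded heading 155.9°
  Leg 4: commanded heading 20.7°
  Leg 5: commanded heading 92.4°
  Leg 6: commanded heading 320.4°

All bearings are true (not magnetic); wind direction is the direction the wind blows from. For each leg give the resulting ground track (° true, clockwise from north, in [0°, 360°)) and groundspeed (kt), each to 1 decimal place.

Leg 1: track=1.6°, groundspeed=71.2 kt
Leg 2: track=200.7°, groundspeed=89.7 kt
Leg 3: track=146.7°, groundspeed=117.3 kt
Leg 4: track=40.8°, groundspeed=91.1 kt
Leg 5: track=99.3°, groundspeed=119.4 kt
Leg 6: track=330.9°, groundspeed=61.9 kt

Leg 1: heading 343.6°; drift +18.0° → track 1.6°, groundspeed 71.2 kt
Leg 2: heading 220.9°; drift -20.2° → track 200.7°, groundspeed 89.7 kt
Leg 3: heading 155.9°; drift -9.2° → track 146.7°, groundspeed 117.3 kt
Leg 4: heading 20.7°; drift +20.1° → track 40.8°, groundspeed 91.1 kt
Leg 5: heading 92.4°; drift +6.9° → track 99.3°, groundspeed 119.4 kt
Leg 6: heading 320.4°; drift +10.5° → track 330.9°, groundspeed 61.9 kt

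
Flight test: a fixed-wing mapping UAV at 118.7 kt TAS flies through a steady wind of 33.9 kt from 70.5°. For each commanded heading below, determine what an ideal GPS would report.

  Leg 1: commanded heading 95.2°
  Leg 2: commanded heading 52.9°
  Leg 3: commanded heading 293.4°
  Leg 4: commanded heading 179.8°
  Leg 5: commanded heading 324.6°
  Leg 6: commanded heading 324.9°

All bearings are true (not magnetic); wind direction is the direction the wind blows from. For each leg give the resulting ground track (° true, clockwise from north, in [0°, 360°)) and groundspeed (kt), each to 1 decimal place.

Leg 1: track=104.4°, groundspeed=89.0 kt
Leg 2: track=46.1°, groundspeed=87.0 kt
Leg 3: track=284.3°, groundspeed=145.4 kt
Leg 4: track=193.6°, groundspeed=133.8 kt
Leg 5: track=310.3°, groundspeed=132.1 kt
Leg 6: track=310.6°, groundspeed=131.9 kt

Leg 1: heading 95.2°; drift +9.2° → track 104.4°, groundspeed 89.0 kt
Leg 2: heading 52.9°; drift -6.8° → track 46.1°, groundspeed 87.0 kt
Leg 3: heading 293.4°; drift -9.1° → track 284.3°, groundspeed 145.4 kt
Leg 4: heading 179.8°; drift +13.8° → track 193.6°, groundspeed 133.8 kt
Leg 5: heading 324.6°; drift -14.3° → track 310.3°, groundspeed 132.1 kt
Leg 6: heading 324.9°; drift -14.3° → track 310.6°, groundspeed 131.9 kt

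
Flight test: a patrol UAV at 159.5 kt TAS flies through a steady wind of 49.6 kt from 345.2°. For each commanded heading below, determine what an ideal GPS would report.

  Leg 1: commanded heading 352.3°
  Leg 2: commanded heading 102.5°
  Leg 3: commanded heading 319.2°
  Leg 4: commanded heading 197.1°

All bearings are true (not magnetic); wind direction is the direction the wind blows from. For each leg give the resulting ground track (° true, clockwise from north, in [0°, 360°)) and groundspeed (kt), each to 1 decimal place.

Leg 1: heading 352.3°; drift +3.2° → track 355.5°, groundspeed 110.5 kt
Leg 2: heading 102.5°; drift +13.6° → track 116.1°, groundspeed 187.5 kt
Leg 3: heading 319.2°; drift -10.7° → track 308.5°, groundspeed 117.0 kt
Leg 4: heading 197.1°; drift -7.4° → track 189.7°, groundspeed 203.3 kt

Leg 1: track=355.5°, groundspeed=110.5 kt
Leg 2: track=116.1°, groundspeed=187.5 kt
Leg 3: track=308.5°, groundspeed=117.0 kt
Leg 4: track=189.7°, groundspeed=203.3 kt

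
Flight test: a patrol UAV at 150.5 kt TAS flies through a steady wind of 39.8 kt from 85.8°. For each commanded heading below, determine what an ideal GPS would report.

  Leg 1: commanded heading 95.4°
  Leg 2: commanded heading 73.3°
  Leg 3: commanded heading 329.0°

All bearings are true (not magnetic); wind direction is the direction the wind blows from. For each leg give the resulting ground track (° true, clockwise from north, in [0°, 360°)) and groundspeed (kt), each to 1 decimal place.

Leg 1: heading 95.4°; drift +3.4° → track 98.8°, groundspeed 111.5 kt
Leg 2: heading 73.3°; drift -4.4° → track 68.9°, groundspeed 112.0 kt
Leg 3: heading 329.0°; drift -11.9° → track 317.1°, groundspeed 172.2 kt

Leg 1: track=98.8°, groundspeed=111.5 kt
Leg 2: track=68.9°, groundspeed=112.0 kt
Leg 3: track=317.1°, groundspeed=172.2 kt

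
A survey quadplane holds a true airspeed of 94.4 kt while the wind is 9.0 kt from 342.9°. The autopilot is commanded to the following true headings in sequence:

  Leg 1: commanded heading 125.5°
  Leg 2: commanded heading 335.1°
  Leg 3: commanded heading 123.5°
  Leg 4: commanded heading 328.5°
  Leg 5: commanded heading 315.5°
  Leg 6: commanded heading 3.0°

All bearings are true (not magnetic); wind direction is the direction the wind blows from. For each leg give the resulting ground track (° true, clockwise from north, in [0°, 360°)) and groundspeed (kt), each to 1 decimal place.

Leg 1: track=128.6°, groundspeed=101.7 kt
Leg 2: track=334.3°, groundspeed=85.5 kt
Leg 3: track=126.7°, groundspeed=101.5 kt
Leg 4: track=327.0°, groundspeed=85.7 kt
Leg 5: track=312.8°, groundspeed=86.5 kt
Leg 6: track=5.1°, groundspeed=86.0 kt

Leg 1: heading 125.5°; drift +3.1° → track 128.6°, groundspeed 101.7 kt
Leg 2: heading 335.1°; drift -0.8° → track 334.3°, groundspeed 85.5 kt
Leg 3: heading 123.5°; drift +3.2° → track 126.7°, groundspeed 101.5 kt
Leg 4: heading 328.5°; drift -1.5° → track 327.0°, groundspeed 85.7 kt
Leg 5: heading 315.5°; drift -2.7° → track 312.8°, groundspeed 86.5 kt
Leg 6: heading 3.0°; drift +2.1° → track 5.1°, groundspeed 86.0 kt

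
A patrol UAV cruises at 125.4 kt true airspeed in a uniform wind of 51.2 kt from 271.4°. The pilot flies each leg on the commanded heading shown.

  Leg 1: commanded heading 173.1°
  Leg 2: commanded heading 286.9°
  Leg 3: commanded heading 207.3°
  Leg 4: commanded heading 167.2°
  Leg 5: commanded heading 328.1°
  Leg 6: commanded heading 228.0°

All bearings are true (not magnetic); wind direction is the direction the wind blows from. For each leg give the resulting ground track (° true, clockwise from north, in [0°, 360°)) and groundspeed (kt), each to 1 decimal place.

Leg 1: track=152.2°, groundspeed=142.1 kt
Leg 2: track=297.1°, groundspeed=77.3 kt
Leg 3: track=183.2°, groundspeed=112.9 kt
Leg 4: track=147.4°, groundspeed=146.6 kt
Leg 5: track=351.8°, groundspeed=106.3 kt
Leg 6: track=206.3°, groundspeed=95.0 kt

Leg 1: heading 173.1°; drift -20.9° → track 152.2°, groundspeed 142.1 kt
Leg 2: heading 286.9°; drift +10.2° → track 297.1°, groundspeed 77.3 kt
Leg 3: heading 207.3°; drift -24.1° → track 183.2°, groundspeed 112.9 kt
Leg 4: heading 167.2°; drift -19.8° → track 147.4°, groundspeed 146.6 kt
Leg 5: heading 328.1°; drift +23.7° → track 351.8°, groundspeed 106.3 kt
Leg 6: heading 228.0°; drift -21.7° → track 206.3°, groundspeed 95.0 kt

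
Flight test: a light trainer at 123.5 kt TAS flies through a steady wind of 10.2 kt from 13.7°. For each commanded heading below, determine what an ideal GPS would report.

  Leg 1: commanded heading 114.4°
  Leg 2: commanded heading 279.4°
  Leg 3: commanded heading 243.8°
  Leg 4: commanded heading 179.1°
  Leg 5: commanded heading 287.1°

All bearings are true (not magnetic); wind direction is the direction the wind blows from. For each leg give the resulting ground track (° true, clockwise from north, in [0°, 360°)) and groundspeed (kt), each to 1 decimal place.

Leg 1: track=119.0°, groundspeed=125.8 kt
Leg 2: track=274.7°, groundspeed=124.7 kt
Leg 3: track=240.4°, groundspeed=130.3 kt
Leg 4: track=180.2°, groundspeed=133.4 kt
Leg 5: track=282.4°, groundspeed=123.3 kt

Leg 1: heading 114.4°; drift +4.6° → track 119.0°, groundspeed 125.8 kt
Leg 2: heading 279.4°; drift -4.7° → track 274.7°, groundspeed 124.7 kt
Leg 3: heading 243.8°; drift -3.4° → track 240.4°, groundspeed 130.3 kt
Leg 4: heading 179.1°; drift +1.1° → track 180.2°, groundspeed 133.4 kt
Leg 5: heading 287.1°; drift -4.7° → track 282.4°, groundspeed 123.3 kt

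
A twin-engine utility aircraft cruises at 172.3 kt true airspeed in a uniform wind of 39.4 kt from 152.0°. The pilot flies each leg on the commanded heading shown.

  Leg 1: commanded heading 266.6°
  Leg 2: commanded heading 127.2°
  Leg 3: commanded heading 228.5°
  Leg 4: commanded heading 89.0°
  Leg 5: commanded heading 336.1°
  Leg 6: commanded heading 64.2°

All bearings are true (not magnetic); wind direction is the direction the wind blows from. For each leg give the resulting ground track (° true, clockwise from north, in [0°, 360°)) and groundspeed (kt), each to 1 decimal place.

Leg 1: track=277.3°, groundspeed=192.1 kt
Leg 2: track=120.3°, groundspeed=137.5 kt
Leg 3: track=241.7°, groundspeed=167.5 kt
Leg 4: track=76.2°, groundspeed=158.4 kt
Leg 5: track=335.3°, groundspeed=211.6 kt
Leg 6: track=51.2°, groundspeed=175.3 kt

Leg 1: heading 266.6°; drift +10.7° → track 277.3°, groundspeed 192.1 kt
Leg 2: heading 127.2°; drift -6.9° → track 120.3°, groundspeed 137.5 kt
Leg 3: heading 228.5°; drift +13.2° → track 241.7°, groundspeed 167.5 kt
Leg 4: heading 89.0°; drift -12.8° → track 76.2°, groundspeed 158.4 kt
Leg 5: heading 336.1°; drift -0.8° → track 335.3°, groundspeed 211.6 kt
Leg 6: heading 64.2°; drift -13.0° → track 51.2°, groundspeed 175.3 kt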